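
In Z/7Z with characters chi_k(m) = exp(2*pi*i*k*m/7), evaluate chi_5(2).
chi_5(2) = zeta_7^10 = exp(6*I*pi/7)

Details: chi_5(2) = zeta_7^(5*2) = zeta_7^10. Since zeta_7^7 = 1, this equals zeta_7^3 = exp(2*pi*i*3/7) = exp(6*I*pi/7).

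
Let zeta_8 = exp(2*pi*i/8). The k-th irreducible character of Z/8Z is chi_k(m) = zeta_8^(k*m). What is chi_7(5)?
chi_7(5) = zeta_8^35 = exp(3*I*pi/4)

Reasoning: chi_7(5) = zeta_8^(7*5) = zeta_8^35. Since zeta_8^8 = 1, this equals zeta_8^3 = exp(2*pi*i*3/8) = exp(3*I*pi/4).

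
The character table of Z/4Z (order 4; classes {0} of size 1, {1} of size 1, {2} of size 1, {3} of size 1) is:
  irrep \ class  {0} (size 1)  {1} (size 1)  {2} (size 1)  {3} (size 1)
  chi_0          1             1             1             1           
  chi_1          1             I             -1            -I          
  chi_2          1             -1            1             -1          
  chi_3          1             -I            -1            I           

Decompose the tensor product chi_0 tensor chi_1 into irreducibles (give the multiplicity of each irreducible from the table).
chi_0 tensor chi_1 = chi_1 (all other irreducibles have multiplicity 0).

Argument: The character of a tensor product is the pointwise product (chi_0 * chi_1)(C) = chi_0(C) * chi_1(C):
  {0}: (1)*(1), {1}: (1)*(I), {2}: (1)*(-1), {3}: (1)*(-I)
so (chi_0 * chi_1) takes values
  {0} -> 1, {1} -> I, {2} -> -1, {3} -> -I.
Now take the inner product of this character with each irreducible chi from the table, <chi_0*chi_1, chi> = (1/4) sum_C |C| (chi_0*chi_1)(C) conj(chi(C)):
  <chi_0*chi_1, chi_0> = (1/4)[1*(1)*conj(1) + 1*(I)*conj(1) + 1*(-1)*conj(1) + 1*(-I)*conj(1)]
      = (1/4)[(1) + (I) + (-1) + (-I)] = 0/4 = 0
  <chi_0*chi_1, chi_1> = (1/4)[1*(1)*conj(1) + 1*(I)*conj(I) + 1*(-1)*conj(-1) + 1*(-I)*conj(-I)]
      = (1/4)[(1) + (1) + (1) + (1)] = 4/4 = 1
  <chi_0*chi_1, chi_2> = (1/4)[1*(1)*conj(1) + 1*(I)*conj(-1) + 1*(-1)*conj(1) + 1*(-I)*conj(-1)]
      = (1/4)[(1) + (-I) + (-1) + (I)] = 0/4 = 0
  <chi_0*chi_1, chi_3> = (1/4)[1*(1)*conj(1) + 1*(I)*conj(-I) + 1*(-1)*conj(-1) + 1*(-I)*conj(I)]
      = (1/4)[(1) + (-1) + (1) + (-1)] = 0/4 = 0
(Exp terms are combined using exp(i*s)*conj(exp(i*t)) = exp(i*(s-t)), and sums of them are collapsed using the identity that for every m > 1 the m distinct m-th roots of unity sum to 0, e.g. 1 + exp(2*I*pi/3) + exp(-2*I*pi/3) = 0.)
Hence the multiplicities are chi_1: 1. Dimension check: dim(chi_0)*dim(chi_1) = 1*1 = 1 and sum (mult * dim) = 1*1 = 1.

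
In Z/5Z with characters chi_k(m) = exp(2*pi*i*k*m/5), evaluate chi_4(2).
chi_4(2) = zeta_5^8 = exp(-4*I*pi/5)

Proof sketch: chi_4(2) = zeta_5^(4*2) = zeta_5^8. Since zeta_5^5 = 1, this equals zeta_5^3 = exp(2*pi*i*3/5) = exp(-4*I*pi/5).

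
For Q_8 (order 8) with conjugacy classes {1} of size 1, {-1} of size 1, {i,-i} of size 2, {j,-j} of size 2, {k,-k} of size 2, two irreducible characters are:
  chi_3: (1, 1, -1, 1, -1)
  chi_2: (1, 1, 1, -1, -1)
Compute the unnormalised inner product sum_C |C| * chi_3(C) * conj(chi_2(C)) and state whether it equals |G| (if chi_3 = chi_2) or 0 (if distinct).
Sum = 0; so <chi_3, chi_2> = 0 (distinct irreducibles are orthogonal).

Proof sketch: Compute term by term over conjugacy classes (|C| * chi_3(C) * conj(chi_2(C))):
  1*(1)*conj(1) + 1*(1)*conj(1) + 2*(-1)*conj(1) + 2*(1)*conj(-1) + 2*(-1)*conj(-1)
  = (1) + (1) + (-2) + (-2) + (2)
  = 0.
Dividing by |G| = 8 gives 0/8 = 0, matching the row-orthogonality relation <chi_3, chi_2> = [chi_3 = chi_2].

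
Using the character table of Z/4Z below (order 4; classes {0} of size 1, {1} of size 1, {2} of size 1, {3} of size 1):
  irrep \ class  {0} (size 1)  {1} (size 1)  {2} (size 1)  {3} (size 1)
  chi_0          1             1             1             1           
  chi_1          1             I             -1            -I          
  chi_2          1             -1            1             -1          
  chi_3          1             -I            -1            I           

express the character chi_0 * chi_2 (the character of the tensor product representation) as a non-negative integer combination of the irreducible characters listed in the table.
chi_0 tensor chi_2 = chi_2 (all other irreducibles have multiplicity 0).

Solution. The character of a tensor product is the pointwise product (chi_0 * chi_2)(C) = chi_0(C) * chi_2(C):
  {0}: (1)*(1), {1}: (1)*(-1), {2}: (1)*(1), {3}: (1)*(-1)
so (chi_0 * chi_2) takes values
  {0} -> 1, {1} -> -1, {2} -> 1, {3} -> -1.
Now take the inner product of this character with each irreducible chi from the table, <chi_0*chi_2, chi> = (1/4) sum_C |C| (chi_0*chi_2)(C) conj(chi(C)):
  <chi_0*chi_2, chi_0> = (1/4)[1*(1)*conj(1) + 1*(-1)*conj(1) + 1*(1)*conj(1) + 1*(-1)*conj(1)]
      = (1/4)[(1) + (-1) + (1) + (-1)] = 0/4 = 0
  <chi_0*chi_2, chi_1> = (1/4)[1*(1)*conj(1) + 1*(-1)*conj(I) + 1*(1)*conj(-1) + 1*(-1)*conj(-I)]
      = (1/4)[(1) + (I) + (-1) + (-I)] = 0/4 = 0
  <chi_0*chi_2, chi_2> = (1/4)[1*(1)*conj(1) + 1*(-1)*conj(-1) + 1*(1)*conj(1) + 1*(-1)*conj(-1)]
      = (1/4)[(1) + (1) + (1) + (1)] = 4/4 = 1
  <chi_0*chi_2, chi_3> = (1/4)[1*(1)*conj(1) + 1*(-1)*conj(-I) + 1*(1)*conj(-1) + 1*(-1)*conj(I)]
      = (1/4)[(1) + (-I) + (-1) + (I)] = 0/4 = 0
(Exp terms are combined using exp(i*s)*conj(exp(i*t)) = exp(i*(s-t)), and sums of them are collapsed using the identity that for every m > 1 the m distinct m-th roots of unity sum to 0, e.g. 1 + exp(2*I*pi/3) + exp(-2*I*pi/3) = 0.)
Hence the multiplicities are chi_2: 1. Dimension check: dim(chi_0)*dim(chi_2) = 1*1 = 1 and sum (mult * dim) = 1*1 = 1.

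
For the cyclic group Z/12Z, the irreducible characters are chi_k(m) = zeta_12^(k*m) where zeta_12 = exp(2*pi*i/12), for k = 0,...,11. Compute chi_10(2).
chi_10(2) = zeta_12^20 = exp(-2*I*pi/3)

chi_10(2) = zeta_12^(10*2) = zeta_12^20. Since zeta_12^12 = 1, this equals zeta_12^8 = exp(2*pi*i*8/12) = exp(-2*I*pi/3).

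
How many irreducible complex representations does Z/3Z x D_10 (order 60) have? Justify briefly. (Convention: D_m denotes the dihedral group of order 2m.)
24

Argument: The number of irreducible complex representations of a finite group equals its number of conjugacy classes. For a direct product, #classes(G x H) = #classes(G) * #classes(H). Z/3Z has 3 classes (abelian), D_10 has 8 classes, so 3 * 8 = 24, so Z/3Z x D_10 (order 60) has exactly 24 irreducible complex representations.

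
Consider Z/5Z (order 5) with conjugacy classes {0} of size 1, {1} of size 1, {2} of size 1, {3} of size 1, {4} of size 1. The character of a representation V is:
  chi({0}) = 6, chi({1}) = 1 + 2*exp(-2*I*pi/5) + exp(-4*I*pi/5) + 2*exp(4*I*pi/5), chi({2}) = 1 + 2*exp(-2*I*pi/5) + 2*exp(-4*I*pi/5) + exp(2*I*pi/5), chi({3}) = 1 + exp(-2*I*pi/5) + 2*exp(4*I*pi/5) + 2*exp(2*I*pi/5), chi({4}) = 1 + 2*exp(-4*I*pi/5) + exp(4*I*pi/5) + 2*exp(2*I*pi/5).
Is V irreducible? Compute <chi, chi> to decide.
Not irreducible (reducible): <chi, chi> = 10 > 1.

Details: <chi, chi> = (1/|G|) sum_C |C| * |chi(C)|^2 = (1/5)[1*|6|^2 + 1*|1 + 2*exp(-2*I*pi/5) + exp(-4*I*pi/5) + 2*exp(4*I*pi/5)|^2 + 1*|1 + 2*exp(-2*I*pi/5) + 2*exp(-4*I*pi/5) + exp(2*I*pi/5)|^2 + 1*|1 + exp(-2*I*pi/5) + 2*exp(4*I*pi/5) + 2*exp(2*I*pi/5)|^2 + 1*|1 + 2*exp(-4*I*pi/5) + exp(4*I*pi/5) + 2*exp(2*I*pi/5)|^2]
  = (1/5)[(36) + (10 + 6*exp(-2*I*pi/5) + 7*exp(-4*I*pi/5) + 7*exp(4*I*pi/5) + 6*exp(2*I*pi/5)) + (10 + 7*exp(-2*I*pi/5) + 6*exp(-4*I*pi/5) + 6*exp(4*I*pi/5) + 7*exp(2*I*pi/5)) + (10 + 7*exp(-2*I*pi/5) + 6*exp(-4*I*pi/5) + 6*exp(4*I*pi/5) + 7*exp(2*I*pi/5)) + (10 + 6*exp(-2*I*pi/5) + 7*exp(-4*I*pi/5) + 7*exp(4*I*pi/5) + 6*exp(2*I*pi/5))] = 50/5 = 10.
(Exp terms are combined using exp(i*s)*conj(exp(i*t)) = exp(i*(s-t)), and sums of them are collapsed using the identity that for every m > 1 the m distinct m-th roots of unity sum to 0, e.g. 1 + exp(2*I*pi/3) + exp(-2*I*pi/3) = 0.)
A character is irreducible iff <chi, chi> = 1, so this representation is reducible.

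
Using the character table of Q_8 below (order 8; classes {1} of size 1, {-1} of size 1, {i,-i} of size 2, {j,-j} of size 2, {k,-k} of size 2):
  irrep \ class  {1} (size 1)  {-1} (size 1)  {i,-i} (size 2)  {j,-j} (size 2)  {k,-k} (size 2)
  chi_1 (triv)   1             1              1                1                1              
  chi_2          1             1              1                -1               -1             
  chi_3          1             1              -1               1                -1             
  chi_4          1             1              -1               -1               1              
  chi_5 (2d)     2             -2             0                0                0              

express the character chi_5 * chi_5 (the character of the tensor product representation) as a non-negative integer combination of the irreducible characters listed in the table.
chi_5 tensor chi_5 = chi_1 + chi_2 + chi_3 + chi_4 (all other irreducibles have multiplicity 0).

Explanation: The character of a tensor product is the pointwise product (chi_5 * chi_5)(C) = chi_5(C) * chi_5(C):
  {1}: (2)*(2), {-1}: (-2)*(-2), {i,-i}: (0)*(0), {j,-j}: (0)*(0), {k,-k}: (0)*(0)
so (chi_5 * chi_5) takes values
  {1} -> 4, {-1} -> 4, {i,-i} -> 0, {j,-j} -> 0, {k,-k} -> 0.
Now take the inner product of this character with each irreducible chi from the table, <chi_5*chi_5, chi> = (1/8) sum_C |C| (chi_5*chi_5)(C) conj(chi(C)):
  <chi_5*chi_5, chi_1> = (1/8)[1*(4)*conj(1) + 1*(4)*conj(1) + 2*(0)*conj(1) + 2*(0)*conj(1) + 2*(0)*conj(1)]
      = (1/8)[(4) + (4) + (0) + (0) + (0)] = 8/8 = 1
  <chi_5*chi_5, chi_2> = (1/8)[1*(4)*conj(1) + 1*(4)*conj(1) + 2*(0)*conj(1) + 2*(0)*conj(-1) + 2*(0)*conj(-1)]
      = (1/8)[(4) + (4) + (0) + (0) + (0)] = 8/8 = 1
  <chi_5*chi_5, chi_3> = (1/8)[1*(4)*conj(1) + 1*(4)*conj(1) + 2*(0)*conj(-1) + 2*(0)*conj(1) + 2*(0)*conj(-1)]
      = (1/8)[(4) + (4) + (0) + (0) + (0)] = 8/8 = 1
  <chi_5*chi_5, chi_4> = (1/8)[1*(4)*conj(1) + 1*(4)*conj(1) + 2*(0)*conj(-1) + 2*(0)*conj(-1) + 2*(0)*conj(1)]
      = (1/8)[(4) + (4) + (0) + (0) + (0)] = 8/8 = 1
  <chi_5*chi_5, chi_5> = (1/8)[1*(4)*conj(2) + 1*(4)*conj(-2) + 2*(0)*conj(0) + 2*(0)*conj(0) + 2*(0)*conj(0)]
      = (1/8)[(8) + (-8) + (0) + (0) + (0)] = 0/8 = 0
Hence the multiplicities are chi_1: 1, chi_2: 1, chi_3: 1, chi_4: 1. Dimension check: dim(chi_5)*dim(chi_5) = 2*2 = 4 and sum (mult * dim) = 1*1 + 1*1 + 1*1 + 1*1 = 4.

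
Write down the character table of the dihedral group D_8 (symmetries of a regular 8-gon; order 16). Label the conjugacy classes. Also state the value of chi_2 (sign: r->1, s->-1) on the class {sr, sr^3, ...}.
Conjugacy classes: {e} of size 1, {r^4} of size 1, {r^1, r^7} of size 2, {r^2, r^6} of size 2, {r^3, r^5} of size 2, {s, sr^2, ...} of size 4, {sr, sr^3, ...} of size 4.
Character table:
  irrep \ class              {e} (size 1)  {r^4} (size 1)  {r^1, r^7} (size 2)  {r^2, r^6} (size 2)  {r^3, r^5} (size 2)  {s, sr^2, ...} (size 4)  {sr, sr^3, ...} (size 4)
  chi_1 (triv)               1             1               1                    1                    1                    1                        1                       
  chi_2 (sign: r->1, s->-1)  1             1               1                    1                    1                    -1                       -1                      
  chi_3 (r->-1, s->1)        1             1               -1                   1                    -1                   1                        -1                      
  chi_4 (r->-1, s->-1)       1             1               -1                   1                    -1                   -1                       1                       
  chi_5 (2d, j=1)            2             -2              sqrt(2)              0                    -sqrt(2)             0                        0                       
  chi_6 (2d, j=2)            2             2               0                    -2                   0                    0                        0                       
  chi_7 (2d, j=3)            2             -2              -sqrt(2)             0                    sqrt(2)              0                        0                       

Spot check: chi_2 (sign: r->1, s->-1) on {sr, sr^3, ...} = -1.

Derivation: D_8 has order 2*8 = 16 with 7 conjugacy classes, hence 7 irreducibles. Sum of squared dims 1 + 1 + 1 + 1 + 4 + 4 + 4 = 16 = |G|. Linear characters come from the abelianisation; the 2-dimensional irreps have character r^k -> 2*cos(2*pi*j*k/8), reflections -> 0.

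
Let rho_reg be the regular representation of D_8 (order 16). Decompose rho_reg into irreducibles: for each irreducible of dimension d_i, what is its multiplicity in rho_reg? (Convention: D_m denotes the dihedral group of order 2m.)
Each irreducible V_i of dimension d_i appears with multiplicity d_i, i.e. rho_reg = (direct sum over all irreducibles V_i) d_i V_i. The irreducible dimensions for D_8 are 1, 1, 1, 1, 2, 2, 2: 4 irreducibles of dimension 1, each with multiplicity 1; 3 irreducibles of dimension 2, each with multiplicity 2. Total dimension 4*1*1 + 3*2*2 = 16 = |G|.

Explanation: General theorem: in the regular representation of a finite group G, each irreducible appears with multiplicity equal to its dimension. Check: dim(rho_reg) = sum d_i^2 = 1 + 1 + 1 + 1 + 4 + 4 + 4 = 16 = |G|.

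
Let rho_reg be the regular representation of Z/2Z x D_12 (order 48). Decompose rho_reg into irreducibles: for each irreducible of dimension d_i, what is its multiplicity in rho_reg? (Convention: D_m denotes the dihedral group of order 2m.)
Each irreducible V_i of dimension d_i appears with multiplicity d_i, i.e. rho_reg = (direct sum over all irreducibles V_i) d_i V_i. The irreducible dimensions for Z/2Z x D_12 are 1, 1, 1, 1, 1, 1, 1, 1, 2, 2, 2, 2, 2, 2, 2, 2, 2, 2: 8 irreducibles of dimension 1, each with multiplicity 1; 10 irreducibles of dimension 2, each with multiplicity 2. Total dimension 8*1*1 + 10*2*2 = 48 = |G|.

Reasoning: General theorem: in the regular representation of a finite group G, each irreducible appears with multiplicity equal to its dimension. Check: dim(rho_reg) = sum d_i^2 = 1 + 1 + 1 + 1 + 1 + 1 + 1 + 1 + 4 + 4 + 4 + 4 + 4 + 4 + 4 + 4 + 4 + 4 = 48 = |G|.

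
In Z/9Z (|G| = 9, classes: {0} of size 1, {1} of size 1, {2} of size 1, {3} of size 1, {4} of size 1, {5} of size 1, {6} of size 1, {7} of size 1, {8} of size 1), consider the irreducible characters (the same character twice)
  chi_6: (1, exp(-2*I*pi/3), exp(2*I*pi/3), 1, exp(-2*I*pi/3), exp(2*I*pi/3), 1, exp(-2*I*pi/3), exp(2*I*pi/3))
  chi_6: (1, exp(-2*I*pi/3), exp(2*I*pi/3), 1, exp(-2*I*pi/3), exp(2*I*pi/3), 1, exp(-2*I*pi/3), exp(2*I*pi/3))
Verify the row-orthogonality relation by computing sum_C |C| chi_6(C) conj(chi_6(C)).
Sum = 9 = |G| = 9; so <chi_6, chi_6> = 1 (norm-1 confirms irreducibility).

Reasoning: Compute term by term over conjugacy classes (|C| * chi_6(C) * conj(chi_6(C))):
  1*(1)*conj(1) + 1*(exp(-2*I*pi/3))*conj(exp(-2*I*pi/3)) + 1*(exp(2*I*pi/3))*conj(exp(2*I*pi/3)) + 1*(1)*conj(1) + 1*(exp(-2*I*pi/3))*conj(exp(-2*I*pi/3)) + 1*(exp(2*I*pi/3))*conj(exp(2*I*pi/3)) + 1*(1)*conj(1) + 1*(exp(-2*I*pi/3))*conj(exp(-2*I*pi/3)) + 1*(exp(2*I*pi/3))*conj(exp(2*I*pi/3))
  = (1) + (1) + (1) + (1) + (1) + (1) + (1) + (1) + (1)
  = 9.
(Exp terms are combined using exp(i*s)*conj(exp(i*t)) = exp(i*(s-t)), and sums of them are collapsed using the identity that for every m > 1 the m distinct m-th roots of unity sum to 0, e.g. 1 + exp(2*I*pi/3) + exp(-2*I*pi/3) = 0.)
Dividing by |G| = 9 gives 9/9 = 1, matching the row-orthogonality relation <chi_6, chi_6> = [chi_6 = chi_6].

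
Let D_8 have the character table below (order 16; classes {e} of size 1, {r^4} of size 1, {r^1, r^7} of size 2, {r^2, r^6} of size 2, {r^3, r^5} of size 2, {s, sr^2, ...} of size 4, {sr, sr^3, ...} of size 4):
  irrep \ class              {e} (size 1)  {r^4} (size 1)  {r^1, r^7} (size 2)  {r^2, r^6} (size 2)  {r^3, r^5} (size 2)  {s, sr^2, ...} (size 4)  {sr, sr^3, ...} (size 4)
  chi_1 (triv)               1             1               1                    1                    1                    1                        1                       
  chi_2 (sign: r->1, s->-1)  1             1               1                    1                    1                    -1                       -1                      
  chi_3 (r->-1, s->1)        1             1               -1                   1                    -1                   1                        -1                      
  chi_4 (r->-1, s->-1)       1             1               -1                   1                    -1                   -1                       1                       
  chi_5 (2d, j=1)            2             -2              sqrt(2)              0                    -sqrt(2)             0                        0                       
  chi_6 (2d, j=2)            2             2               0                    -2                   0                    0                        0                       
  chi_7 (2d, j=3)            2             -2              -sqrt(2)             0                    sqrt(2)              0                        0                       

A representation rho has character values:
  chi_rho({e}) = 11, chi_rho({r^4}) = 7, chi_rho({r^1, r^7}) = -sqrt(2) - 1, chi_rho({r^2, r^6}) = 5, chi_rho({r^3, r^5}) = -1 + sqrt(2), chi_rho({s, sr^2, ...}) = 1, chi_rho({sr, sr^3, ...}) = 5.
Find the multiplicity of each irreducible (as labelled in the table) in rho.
Multiplicities: chi_1: 3, chi_2: 0, chi_3: 1, chi_4: 3, chi_5: 0, chi_6: 1, chi_7: 1.

Proof sketch: Use <chi_rho, chi> = (1/|G|) sum_C |C| * chi_rho(C) * conj(chi(C)) with |G| = 16 for each irreducible chi in the table:
  <chi_rho, chi_1> = (1/16)[1*(11)*conj(1) + 1*(7)*conj(1) + 2*(-sqrt(2) - 1)*conj(1) + 2*(5)*conj(1) + 2*(-1 + sqrt(2))*conj(1) + 4*(1)*conj(1) + 4*(5)*conj(1)]
      = (1/16)[(11) + (7) + (-2*sqrt(2) - 2) + (10) + (-2 + 2*sqrt(2)) + (4) + (20)] = 48/16 = 3
  <chi_rho, chi_2> = (1/16)[1*(11)*conj(1) + 1*(7)*conj(1) + 2*(-sqrt(2) - 1)*conj(1) + 2*(5)*conj(1) + 2*(-1 + sqrt(2))*conj(1) + 4*(1)*conj(-1) + 4*(5)*conj(-1)]
      = (1/16)[(11) + (7) + (-2*sqrt(2) - 2) + (10) + (-2 + 2*sqrt(2)) + (-4) + (-20)] = 0/16 = 0
  <chi_rho, chi_3> = (1/16)[1*(11)*conj(1) + 1*(7)*conj(1) + 2*(-sqrt(2) - 1)*conj(-1) + 2*(5)*conj(1) + 2*(-1 + sqrt(2))*conj(-1) + 4*(1)*conj(1) + 4*(5)*conj(-1)]
      = (1/16)[(11) + (7) + (2 + 2*sqrt(2)) + (10) + (2 - 2*sqrt(2)) + (4) + (-20)] = 16/16 = 1
  <chi_rho, chi_4> = (1/16)[1*(11)*conj(1) + 1*(7)*conj(1) + 2*(-sqrt(2) - 1)*conj(-1) + 2*(5)*conj(1) + 2*(-1 + sqrt(2))*conj(-1) + 4*(1)*conj(-1) + 4*(5)*conj(1)]
      = (1/16)[(11) + (7) + (2 + 2*sqrt(2)) + (10) + (2 - 2*sqrt(2)) + (-4) + (20)] = 48/16 = 3
  <chi_rho, chi_5> = (1/16)[1*(11)*conj(2) + 1*(7)*conj(-2) + 2*(-sqrt(2) - 1)*conj(sqrt(2)) + 2*(5)*conj(0) + 2*(-1 + sqrt(2))*conj(-sqrt(2)) + 4*(1)*conj(0) + 4*(5)*conj(0)]
      = (1/16)[(22) + (-14) + (-4 - 2*sqrt(2)) + (0) + (-4 + 2*sqrt(2)) + (0) + (0)] = 0/16 = 0
  <chi_rho, chi_6> = (1/16)[1*(11)*conj(2) + 1*(7)*conj(2) + 2*(-sqrt(2) - 1)*conj(0) + 2*(5)*conj(-2) + 2*(-1 + sqrt(2))*conj(0) + 4*(1)*conj(0) + 4*(5)*conj(0)]
      = (1/16)[(22) + (14) + (0) + (-20) + (0) + (0) + (0)] = 16/16 = 1
  <chi_rho, chi_7> = (1/16)[1*(11)*conj(2) + 1*(7)*conj(-2) + 2*(-sqrt(2) - 1)*conj(-sqrt(2)) + 2*(5)*conj(0) + 2*(-1 + sqrt(2))*conj(sqrt(2)) + 4*(1)*conj(0) + 4*(5)*conj(0)]
      = (1/16)[(22) + (-14) + (2*sqrt(2) + 4) + (0) + (4 - 2*sqrt(2)) + (0) + (0)] = 16/16 = 1
Dimension check: dim(rho) = sum (mult * dim) = 3*1 + 0*1 + 1*1 + 3*1 + 0*2 + 1*2 + 1*2 = 11 = chi_rho(e) = 11.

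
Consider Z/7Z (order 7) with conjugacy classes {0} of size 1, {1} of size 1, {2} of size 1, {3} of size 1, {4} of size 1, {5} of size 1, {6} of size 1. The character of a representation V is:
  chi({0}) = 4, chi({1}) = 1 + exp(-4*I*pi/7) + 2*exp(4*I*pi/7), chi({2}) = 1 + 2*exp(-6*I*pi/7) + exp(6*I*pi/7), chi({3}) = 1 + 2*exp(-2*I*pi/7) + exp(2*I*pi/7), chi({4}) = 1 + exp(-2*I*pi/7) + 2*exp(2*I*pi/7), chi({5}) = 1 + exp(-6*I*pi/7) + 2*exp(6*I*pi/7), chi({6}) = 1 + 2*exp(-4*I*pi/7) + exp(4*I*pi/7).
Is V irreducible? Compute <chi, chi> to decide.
Not irreducible (reducible): <chi, chi> = 6 > 1.

Proof sketch: <chi, chi> = (1/|G|) sum_C |C| * |chi(C)|^2 = (1/7)[1*|4|^2 + 1*|1 + exp(-4*I*pi/7) + 2*exp(4*I*pi/7)|^2 + 1*|1 + 2*exp(-6*I*pi/7) + exp(6*I*pi/7)|^2 + 1*|1 + 2*exp(-2*I*pi/7) + exp(2*I*pi/7)|^2 + 1*|1 + exp(-2*I*pi/7) + 2*exp(2*I*pi/7)|^2 + 1*|1 + exp(-6*I*pi/7) + 2*exp(6*I*pi/7)|^2 + 1*|1 + 2*exp(-4*I*pi/7) + exp(4*I*pi/7)|^2]
  = (1/7)[(16) + (6 + 3*exp(-4*I*pi/7) + 2*exp(-6*I*pi/7) + 2*exp(6*I*pi/7) + 3*exp(4*I*pi/7)) + (6 + 2*exp(-2*I*pi/7) + 3*exp(-6*I*pi/7) + 3*exp(6*I*pi/7) + 2*exp(2*I*pi/7)) + (6 + 3*exp(-2*I*pi/7) + 2*exp(-4*I*pi/7) + 2*exp(4*I*pi/7) + 3*exp(2*I*pi/7)) + (6 + 3*exp(-2*I*pi/7) + 2*exp(-4*I*pi/7) + 2*exp(4*I*pi/7) + 3*exp(2*I*pi/7)) + (6 + 2*exp(-2*I*pi/7) + 3*exp(-6*I*pi/7) + 3*exp(6*I*pi/7) + 2*exp(2*I*pi/7)) + (6 + 3*exp(-4*I*pi/7) + 2*exp(-6*I*pi/7) + 2*exp(6*I*pi/7) + 3*exp(4*I*pi/7))] = 42/7 = 6.
(Exp terms are combined using exp(i*s)*conj(exp(i*t)) = exp(i*(s-t)), and sums of them are collapsed using the identity that for every m > 1 the m distinct m-th roots of unity sum to 0, e.g. 1 + exp(2*I*pi/3) + exp(-2*I*pi/3) = 0.)
A character is irreducible iff <chi, chi> = 1, so this representation is reducible.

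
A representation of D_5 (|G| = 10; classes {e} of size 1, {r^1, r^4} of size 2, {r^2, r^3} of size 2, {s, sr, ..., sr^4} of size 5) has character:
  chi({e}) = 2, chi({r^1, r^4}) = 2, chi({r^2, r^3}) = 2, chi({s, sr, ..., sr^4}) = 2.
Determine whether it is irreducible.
Not irreducible (reducible): <chi, chi> = 4 > 1.

<chi, chi> = (1/|G|) sum_C |C| * |chi(C)|^2 = (1/10)[1*|2|^2 + 2*|2|^2 + 2*|2|^2 + 5*|2|^2]
  = (1/10)[(4) + (8) + (8) + (20)] = 40/10 = 4.
A character is irreducible iff <chi, chi> = 1, so this representation is reducible.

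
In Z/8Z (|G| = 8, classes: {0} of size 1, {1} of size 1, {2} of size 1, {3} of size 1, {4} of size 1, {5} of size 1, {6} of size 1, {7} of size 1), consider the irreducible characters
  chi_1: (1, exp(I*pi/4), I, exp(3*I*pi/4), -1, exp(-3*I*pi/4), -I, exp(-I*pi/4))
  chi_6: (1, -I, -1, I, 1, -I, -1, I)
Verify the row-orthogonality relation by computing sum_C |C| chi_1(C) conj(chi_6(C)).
Sum = 0; so <chi_1, chi_6> = 0 (distinct irreducibles are orthogonal).

Solution. Compute term by term over conjugacy classes (|C| * chi_1(C) * conj(chi_6(C))):
  1*(1)*conj(1) + 1*(exp(I*pi/4))*conj(-I) + 1*(I)*conj(-1) + 1*(exp(3*I*pi/4))*conj(I) + 1*(-1)*conj(1) + 1*(exp(-3*I*pi/4))*conj(-I) + 1*(-I)*conj(-1) + 1*(exp(-I*pi/4))*conj(I)
  = (1) + (exp(3*I*pi/4)) + (-I) + (-exp(-3*I*pi/4)) + (-1) + (exp(-I*pi/4)) + (I) + (-exp(I*pi/4))
  = 0.
(Exp terms are combined using exp(i*s)*conj(exp(i*t)) = exp(i*(s-t)), and sums of them are collapsed using the identity that for every m > 1 the m distinct m-th roots of unity sum to 0, e.g. 1 + exp(2*I*pi/3) + exp(-2*I*pi/3) = 0.)
Dividing by |G| = 8 gives 0/8 = 0, matching the row-orthogonality relation <chi_1, chi_6> = [chi_1 = chi_6].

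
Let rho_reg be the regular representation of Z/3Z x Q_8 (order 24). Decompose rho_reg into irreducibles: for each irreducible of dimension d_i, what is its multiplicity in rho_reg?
Each irreducible V_i of dimension d_i appears with multiplicity d_i, i.e. rho_reg = (direct sum over all irreducibles V_i) d_i V_i. The irreducible dimensions for Z/3Z x Q_8 are 1, 1, 1, 1, 1, 1, 1, 1, 1, 1, 1, 1, 2, 2, 2: 12 irreducibles of dimension 1, each with multiplicity 1; 3 irreducibles of dimension 2, each with multiplicity 2. Total dimension 12*1*1 + 3*2*2 = 24 = |G|.

Proof sketch: General theorem: in the regular representation of a finite group G, each irreducible appears with multiplicity equal to its dimension. Check: dim(rho_reg) = sum d_i^2 = 1 + 1 + 1 + 1 + 1 + 1 + 1 + 1 + 1 + 1 + 1 + 1 + 4 + 4 + 4 = 24 = |G|.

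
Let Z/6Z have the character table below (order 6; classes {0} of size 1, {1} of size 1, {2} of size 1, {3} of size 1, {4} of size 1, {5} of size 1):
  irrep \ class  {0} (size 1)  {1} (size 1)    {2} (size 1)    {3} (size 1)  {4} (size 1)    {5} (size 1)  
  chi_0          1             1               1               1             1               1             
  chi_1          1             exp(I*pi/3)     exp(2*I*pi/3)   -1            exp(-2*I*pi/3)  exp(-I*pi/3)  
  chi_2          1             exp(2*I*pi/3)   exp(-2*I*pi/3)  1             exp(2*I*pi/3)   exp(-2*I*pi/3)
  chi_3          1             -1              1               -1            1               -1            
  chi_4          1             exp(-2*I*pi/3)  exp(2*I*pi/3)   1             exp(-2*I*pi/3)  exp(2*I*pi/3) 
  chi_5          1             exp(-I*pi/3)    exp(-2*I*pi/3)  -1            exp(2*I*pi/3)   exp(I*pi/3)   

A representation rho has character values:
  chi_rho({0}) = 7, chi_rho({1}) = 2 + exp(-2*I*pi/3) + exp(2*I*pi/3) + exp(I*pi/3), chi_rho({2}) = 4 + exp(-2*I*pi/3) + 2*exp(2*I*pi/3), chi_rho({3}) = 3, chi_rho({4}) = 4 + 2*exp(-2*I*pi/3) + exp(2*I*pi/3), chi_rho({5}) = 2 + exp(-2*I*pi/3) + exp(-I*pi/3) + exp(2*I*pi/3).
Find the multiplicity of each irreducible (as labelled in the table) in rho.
Multiplicities: chi_0: 3, chi_1: 1, chi_2: 1, chi_3: 1, chi_4: 1, chi_5: 0.

Argument: Use <chi_rho, chi> = (1/|G|) sum_C |C| * chi_rho(C) * conj(chi(C)) with |G| = 6 for each irreducible chi in the table:
  <chi_rho, chi_0> = (1/6)[1*(7)*conj(1) + 1*(2 + exp(-2*I*pi/3) + exp(2*I*pi/3) + exp(I*pi/3))*conj(1) + 1*(4 + exp(-2*I*pi/3) + 2*exp(2*I*pi/3))*conj(1) + 1*(3)*conj(1) + 1*(4 + 2*exp(-2*I*pi/3) + exp(2*I*pi/3))*conj(1) + 1*(2 + exp(-2*I*pi/3) + exp(-I*pi/3) + exp(2*I*pi/3))*conj(1)]
      = (1/6)[(7) + (2 + exp(-2*I*pi/3) + exp(2*I*pi/3) + exp(I*pi/3)) + (4 + exp(-2*I*pi/3) + 2*exp(2*I*pi/3)) + (3) + (4 + 2*exp(-2*I*pi/3) + exp(2*I*pi/3)) + (2 + exp(-2*I*pi/3) + exp(-I*pi/3) + exp(2*I*pi/3))] = 18/6 = 3
  <chi_rho, chi_1> = (1/6)[1*(7)*conj(1) + 1*(2 + exp(-2*I*pi/3) + exp(2*I*pi/3) + exp(I*pi/3))*conj(exp(I*pi/3)) + 1*(4 + exp(-2*I*pi/3) + 2*exp(2*I*pi/3))*conj(exp(2*I*pi/3)) + 1*(3)*conj(-1) + 1*(4 + 2*exp(-2*I*pi/3) + exp(2*I*pi/3))*conj(exp(-2*I*pi/3)) + 1*(2 + exp(-2*I*pi/3) + exp(-I*pi/3) + exp(2*I*pi/3))*conj(exp(-I*pi/3))]
      = (1/6)[(7) + (2*exp(-I*pi/3) + exp(I*pi/3)) + (2 + 4*exp(-2*I*pi/3) + exp(2*I*pi/3)) + (-3) + (2 + exp(-2*I*pi/3) + 4*exp(2*I*pi/3)) + (exp(-I*pi/3) + 2*exp(I*pi/3))] = 6/6 = 1
  <chi_rho, chi_2> = (1/6)[1*(7)*conj(1) + 1*(2 + exp(-2*I*pi/3) + exp(2*I*pi/3) + exp(I*pi/3))*conj(exp(2*I*pi/3)) + 1*(4 + exp(-2*I*pi/3) + 2*exp(2*I*pi/3))*conj(exp(-2*I*pi/3)) + 1*(3)*conj(1) + 1*(4 + 2*exp(-2*I*pi/3) + exp(2*I*pi/3))*conj(exp(2*I*pi/3)) + 1*(2 + exp(-2*I*pi/3) + exp(-I*pi/3) + exp(2*I*pi/3))*conj(exp(-2*I*pi/3))]
      = (1/6)[(7) + (1 + 2*exp(-2*I*pi/3) + exp(-I*pi/3) + exp(2*I*pi/3)) + (1 + 2*exp(-2*I*pi/3) + 4*exp(2*I*pi/3)) + (3) + (1 + 4*exp(-2*I*pi/3) + 2*exp(2*I*pi/3)) + (1 + exp(-2*I*pi/3) + exp(I*pi/3) + 2*exp(2*I*pi/3))] = 6/6 = 1
  <chi_rho, chi_3> = (1/6)[1*(7)*conj(1) + 1*(2 + exp(-2*I*pi/3) + exp(2*I*pi/3) + exp(I*pi/3))*conj(-1) + 1*(4 + exp(-2*I*pi/3) + 2*exp(2*I*pi/3))*conj(1) + 1*(3)*conj(-1) + 1*(4 + 2*exp(-2*I*pi/3) + exp(2*I*pi/3))*conj(1) + 1*(2 + exp(-2*I*pi/3) + exp(-I*pi/3) + exp(2*I*pi/3))*conj(-1)]
      = (1/6)[(7) + (-2 - exp(I*pi/3) - exp(2*I*pi/3) - exp(-2*I*pi/3)) + (4 + exp(-2*I*pi/3) + 2*exp(2*I*pi/3)) + (-3) + (4 + 2*exp(-2*I*pi/3) + exp(2*I*pi/3)) + (-2 - exp(2*I*pi/3) - exp(-I*pi/3) - exp(-2*I*pi/3))] = 6/6 = 1
  <chi_rho, chi_4> = (1/6)[1*(7)*conj(1) + 1*(2 + exp(-2*I*pi/3) + exp(2*I*pi/3) + exp(I*pi/3))*conj(exp(-2*I*pi/3)) + 1*(4 + exp(-2*I*pi/3) + 2*exp(2*I*pi/3))*conj(exp(2*I*pi/3)) + 1*(3)*conj(1) + 1*(4 + 2*exp(-2*I*pi/3) + exp(2*I*pi/3))*conj(exp(-2*I*pi/3)) + 1*(2 + exp(-2*I*pi/3) + exp(-I*pi/3) + exp(2*I*pi/3))*conj(exp(2*I*pi/3))]
      = (1/6)[(7) + (exp(-2*I*pi/3) + 2*exp(2*I*pi/3)) + (2 + 4*exp(-2*I*pi/3) + exp(2*I*pi/3)) + (3) + (2 + exp(-2*I*pi/3) + 4*exp(2*I*pi/3)) + (2*exp(-2*I*pi/3) + exp(2*I*pi/3))] = 6/6 = 1
  <chi_rho, chi_5> = (1/6)[1*(7)*conj(1) + 1*(2 + exp(-2*I*pi/3) + exp(2*I*pi/3) + exp(I*pi/3))*conj(exp(-I*pi/3)) + 1*(4 + exp(-2*I*pi/3) + 2*exp(2*I*pi/3))*conj(exp(-2*I*pi/3)) + 1*(3)*conj(-1) + 1*(4 + 2*exp(-2*I*pi/3) + exp(2*I*pi/3))*conj(exp(2*I*pi/3)) + 1*(2 + exp(-2*I*pi/3) + exp(-I*pi/3) + exp(2*I*pi/3))*conj(exp(I*pi/3))]
      = (1/6)[(7) + (-1 + exp(-I*pi/3) + exp(2*I*pi/3) + 2*exp(I*pi/3)) + (1 + 2*exp(-2*I*pi/3) + 4*exp(2*I*pi/3)) + (-3) + (1 + 4*exp(-2*I*pi/3) + 2*exp(2*I*pi/3)) + (-1 + 2*exp(-I*pi/3) + exp(-2*I*pi/3) + exp(I*pi/3))] = 0/6 = 0
(Exp terms are combined using exp(i*s)*conj(exp(i*t)) = exp(i*(s-t)), and sums of them are collapsed using the identity that for every m > 1 the m distinct m-th roots of unity sum to 0, e.g. 1 + exp(2*I*pi/3) + exp(-2*I*pi/3) = 0.)
Dimension check: dim(rho) = sum (mult * dim) = 3*1 + 1*1 + 1*1 + 1*1 + 1*1 + 0*1 = 7 = chi_rho(e) = 7.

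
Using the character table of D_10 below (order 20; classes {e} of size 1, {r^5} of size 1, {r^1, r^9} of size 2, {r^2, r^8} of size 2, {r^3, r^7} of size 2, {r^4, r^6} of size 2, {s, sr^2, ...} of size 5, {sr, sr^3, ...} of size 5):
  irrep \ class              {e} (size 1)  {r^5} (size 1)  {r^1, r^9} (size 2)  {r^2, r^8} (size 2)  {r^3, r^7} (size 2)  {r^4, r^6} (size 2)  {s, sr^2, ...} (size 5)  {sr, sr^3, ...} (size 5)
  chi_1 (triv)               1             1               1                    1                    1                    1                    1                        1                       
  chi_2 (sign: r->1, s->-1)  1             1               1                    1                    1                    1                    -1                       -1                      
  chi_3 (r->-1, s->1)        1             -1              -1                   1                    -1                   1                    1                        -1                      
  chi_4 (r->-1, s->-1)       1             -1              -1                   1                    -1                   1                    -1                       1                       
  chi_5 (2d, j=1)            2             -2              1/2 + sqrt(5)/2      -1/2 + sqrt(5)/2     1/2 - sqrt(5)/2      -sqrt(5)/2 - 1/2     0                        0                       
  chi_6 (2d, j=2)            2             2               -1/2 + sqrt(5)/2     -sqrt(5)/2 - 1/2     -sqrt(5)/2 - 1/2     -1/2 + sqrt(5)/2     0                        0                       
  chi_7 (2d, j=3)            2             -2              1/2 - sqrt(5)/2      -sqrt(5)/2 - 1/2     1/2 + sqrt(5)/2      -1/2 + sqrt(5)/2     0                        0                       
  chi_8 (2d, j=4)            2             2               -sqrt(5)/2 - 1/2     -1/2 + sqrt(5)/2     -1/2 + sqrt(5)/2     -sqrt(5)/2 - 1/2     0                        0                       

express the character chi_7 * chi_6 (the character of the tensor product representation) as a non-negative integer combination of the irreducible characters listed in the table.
chi_7 tensor chi_6 = chi_3 + chi_4 + chi_5 (all other irreducibles have multiplicity 0).

Why: The character of a tensor product is the pointwise product (chi_7 * chi_6)(C) = chi_7(C) * chi_6(C):
  {e}: (2)*(2), {r^5}: (-2)*(2), {r^1, r^9}: (1/2 - sqrt(5)/2)*(-1/2 + sqrt(5)/2), {r^2, r^8}: (-sqrt(5)/2 - 1/2)*(-sqrt(5)/2 - 1/2), {r^3, r^7}: (1/2 + sqrt(5)/2)*(-sqrt(5)/2 - 1/2), {r^4, r^6}: (-1/2 + sqrt(5)/2)*(-1/2 + sqrt(5)/2), {s, sr^2, ...}: (0)*(0), {sr, sr^3, ...}: (0)*(0)
so (chi_7 * chi_6) takes values
  {e} -> 4, {r^5} -> -4, {r^1, r^9} -> -3/2 + sqrt(5)/2, {r^2, r^8} -> sqrt(5)/2 + 3/2, {r^3, r^7} -> -3/2 - sqrt(5)/2, {r^4, r^6} -> 3/2 - sqrt(5)/2, {s, sr^2, ...} -> 0, {sr, sr^3, ...} -> 0.
Now take the inner product of this character with each irreducible chi from the table, <chi_7*chi_6, chi> = (1/20) sum_C |C| (chi_7*chi_6)(C) conj(chi(C)):
  <chi_7*chi_6, chi_1> = (1/20)[1*(4)*conj(1) + 1*(-4)*conj(1) + 2*(-3/2 + sqrt(5)/2)*conj(1) + 2*(sqrt(5)/2 + 3/2)*conj(1) + 2*(-3/2 - sqrt(5)/2)*conj(1) + 2*(3/2 - sqrt(5)/2)*conj(1) + 5*(0)*conj(1) + 5*(0)*conj(1)]
      = (1/20)[(4) + (-4) + (-3 + sqrt(5)) + (sqrt(5) + 3) + (-3 - sqrt(5)) + (3 - sqrt(5)) + (0) + (0)] = 0/20 = 0
  <chi_7*chi_6, chi_2> = (1/20)[1*(4)*conj(1) + 1*(-4)*conj(1) + 2*(-3/2 + sqrt(5)/2)*conj(1) + 2*(sqrt(5)/2 + 3/2)*conj(1) + 2*(-3/2 - sqrt(5)/2)*conj(1) + 2*(3/2 - sqrt(5)/2)*conj(1) + 5*(0)*conj(-1) + 5*(0)*conj(-1)]
      = (1/20)[(4) + (-4) + (-3 + sqrt(5)) + (sqrt(5) + 3) + (-3 - sqrt(5)) + (3 - sqrt(5)) + (0) + (0)] = 0/20 = 0
  <chi_7*chi_6, chi_3> = (1/20)[1*(4)*conj(1) + 1*(-4)*conj(-1) + 2*(-3/2 + sqrt(5)/2)*conj(-1) + 2*(sqrt(5)/2 + 3/2)*conj(1) + 2*(-3/2 - sqrt(5)/2)*conj(-1) + 2*(3/2 - sqrt(5)/2)*conj(1) + 5*(0)*conj(1) + 5*(0)*conj(-1)]
      = (1/20)[(4) + (4) + (3 - sqrt(5)) + (sqrt(5) + 3) + (sqrt(5) + 3) + (3 - sqrt(5)) + (0) + (0)] = 20/20 = 1
  <chi_7*chi_6, chi_4> = (1/20)[1*(4)*conj(1) + 1*(-4)*conj(-1) + 2*(-3/2 + sqrt(5)/2)*conj(-1) + 2*(sqrt(5)/2 + 3/2)*conj(1) + 2*(-3/2 - sqrt(5)/2)*conj(-1) + 2*(3/2 - sqrt(5)/2)*conj(1) + 5*(0)*conj(-1) + 5*(0)*conj(1)]
      = (1/20)[(4) + (4) + (3 - sqrt(5)) + (sqrt(5) + 3) + (sqrt(5) + 3) + (3 - sqrt(5)) + (0) + (0)] = 20/20 = 1
  <chi_7*chi_6, chi_5> = (1/20)[1*(4)*conj(2) + 1*(-4)*conj(-2) + 2*(-3/2 + sqrt(5)/2)*conj(1/2 + sqrt(5)/2) + 2*(sqrt(5)/2 + 3/2)*conj(-1/2 + sqrt(5)/2) + 2*(-3/2 - sqrt(5)/2)*conj(1/2 - sqrt(5)/2) + 2*(3/2 - sqrt(5)/2)*conj(-sqrt(5)/2 - 1/2) + 5*(0)*conj(0) + 5*(0)*conj(0)]
      = (1/20)[(8) + (8) + (1 - sqrt(5)) + (1 + sqrt(5)) + (1 + sqrt(5)) + (1 - sqrt(5)) + (0) + (0)] = 20/20 = 1
  <chi_7*chi_6, chi_6> = (1/20)[1*(4)*conj(2) + 1*(-4)*conj(2) + 2*(-3/2 + sqrt(5)/2)*conj(-1/2 + sqrt(5)/2) + 2*(sqrt(5)/2 + 3/2)*conj(-sqrt(5)/2 - 1/2) + 2*(-3/2 - sqrt(5)/2)*conj(-sqrt(5)/2 - 1/2) + 2*(3/2 - sqrt(5)/2)*conj(-1/2 + sqrt(5)/2) + 5*(0)*conj(0) + 5*(0)*conj(0)]
      = (1/20)[(8) + (-8) + (4 - 2*sqrt(5)) + (-2*sqrt(5) - 4) + (4 + 2*sqrt(5)) + (-4 + 2*sqrt(5)) + (0) + (0)] = 0/20 = 0
  <chi_7*chi_6, chi_7> = (1/20)[1*(4)*conj(2) + 1*(-4)*conj(-2) + 2*(-3/2 + sqrt(5)/2)*conj(1/2 - sqrt(5)/2) + 2*(sqrt(5)/2 + 3/2)*conj(-sqrt(5)/2 - 1/2) + 2*(-3/2 - sqrt(5)/2)*conj(1/2 + sqrt(5)/2) + 2*(3/2 - sqrt(5)/2)*conj(-1/2 + sqrt(5)/2) + 5*(0)*conj(0) + 5*(0)*conj(0)]
      = (1/20)[(8) + (8) + (-4 + 2*sqrt(5)) + (-2*sqrt(5) - 4) + (-2*sqrt(5) - 4) + (-4 + 2*sqrt(5)) + (0) + (0)] = 0/20 = 0
  <chi_7*chi_6, chi_8> = (1/20)[1*(4)*conj(2) + 1*(-4)*conj(2) + 2*(-3/2 + sqrt(5)/2)*conj(-sqrt(5)/2 - 1/2) + 2*(sqrt(5)/2 + 3/2)*conj(-1/2 + sqrt(5)/2) + 2*(-3/2 - sqrt(5)/2)*conj(-1/2 + sqrt(5)/2) + 2*(3/2 - sqrt(5)/2)*conj(-sqrt(5)/2 - 1/2) + 5*(0)*conj(0) + 5*(0)*conj(0)]
      = (1/20)[(8) + (-8) + (-1 + sqrt(5)) + (1 + sqrt(5)) + (-sqrt(5) - 1) + (1 - sqrt(5)) + (0) + (0)] = 0/20 = 0
Hence the multiplicities are chi_3: 1, chi_4: 1, chi_5: 1. Dimension check: dim(chi_7)*dim(chi_6) = 2*2 = 4 and sum (mult * dim) = 1*1 + 1*1 + 1*2 = 4.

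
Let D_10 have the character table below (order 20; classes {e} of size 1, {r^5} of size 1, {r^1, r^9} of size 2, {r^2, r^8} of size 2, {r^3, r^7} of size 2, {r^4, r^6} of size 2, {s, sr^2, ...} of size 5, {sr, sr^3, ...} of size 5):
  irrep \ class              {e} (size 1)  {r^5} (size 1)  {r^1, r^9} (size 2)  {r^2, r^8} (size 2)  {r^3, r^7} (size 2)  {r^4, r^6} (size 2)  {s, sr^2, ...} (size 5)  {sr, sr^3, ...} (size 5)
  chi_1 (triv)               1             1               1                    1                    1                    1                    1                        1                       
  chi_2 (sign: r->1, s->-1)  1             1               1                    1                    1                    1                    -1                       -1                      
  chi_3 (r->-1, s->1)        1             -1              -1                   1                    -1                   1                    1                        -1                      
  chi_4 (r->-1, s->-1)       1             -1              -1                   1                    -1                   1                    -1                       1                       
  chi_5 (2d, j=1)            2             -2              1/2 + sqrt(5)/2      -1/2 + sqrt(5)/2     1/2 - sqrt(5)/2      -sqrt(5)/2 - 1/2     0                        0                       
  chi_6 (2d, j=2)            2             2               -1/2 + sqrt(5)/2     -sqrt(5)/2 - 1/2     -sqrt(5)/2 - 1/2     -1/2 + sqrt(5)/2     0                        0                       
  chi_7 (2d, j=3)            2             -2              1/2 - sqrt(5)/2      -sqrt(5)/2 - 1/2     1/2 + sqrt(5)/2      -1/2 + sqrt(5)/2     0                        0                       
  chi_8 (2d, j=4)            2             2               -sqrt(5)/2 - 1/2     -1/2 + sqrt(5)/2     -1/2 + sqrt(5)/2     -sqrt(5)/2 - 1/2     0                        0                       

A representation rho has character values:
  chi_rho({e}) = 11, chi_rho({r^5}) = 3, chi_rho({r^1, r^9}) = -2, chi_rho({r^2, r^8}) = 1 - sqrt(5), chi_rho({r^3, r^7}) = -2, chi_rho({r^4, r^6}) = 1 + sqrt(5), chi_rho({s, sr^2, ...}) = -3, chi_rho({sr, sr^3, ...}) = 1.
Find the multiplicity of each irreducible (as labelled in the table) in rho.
Multiplicities: chi_1: 0, chi_2: 1, chi_3: 0, chi_4: 2, chi_5: 0, chi_6: 2, chi_7: 1, chi_8: 1.

Solution. Use <chi_rho, chi> = (1/|G|) sum_C |C| * chi_rho(C) * conj(chi(C)) with |G| = 20 for each irreducible chi in the table:
  <chi_rho, chi_1> = (1/20)[1*(11)*conj(1) + 1*(3)*conj(1) + 2*(-2)*conj(1) + 2*(1 - sqrt(5))*conj(1) + 2*(-2)*conj(1) + 2*(1 + sqrt(5))*conj(1) + 5*(-3)*conj(1) + 5*(1)*conj(1)]
      = (1/20)[(11) + (3) + (-4) + (2 - 2*sqrt(5)) + (-4) + (2 + 2*sqrt(5)) + (-15) + (5)] = 0/20 = 0
  <chi_rho, chi_2> = (1/20)[1*(11)*conj(1) + 1*(3)*conj(1) + 2*(-2)*conj(1) + 2*(1 - sqrt(5))*conj(1) + 2*(-2)*conj(1) + 2*(1 + sqrt(5))*conj(1) + 5*(-3)*conj(-1) + 5*(1)*conj(-1)]
      = (1/20)[(11) + (3) + (-4) + (2 - 2*sqrt(5)) + (-4) + (2 + 2*sqrt(5)) + (15) + (-5)] = 20/20 = 1
  <chi_rho, chi_3> = (1/20)[1*(11)*conj(1) + 1*(3)*conj(-1) + 2*(-2)*conj(-1) + 2*(1 - sqrt(5))*conj(1) + 2*(-2)*conj(-1) + 2*(1 + sqrt(5))*conj(1) + 5*(-3)*conj(1) + 5*(1)*conj(-1)]
      = (1/20)[(11) + (-3) + (4) + (2 - 2*sqrt(5)) + (4) + (2 + 2*sqrt(5)) + (-15) + (-5)] = 0/20 = 0
  <chi_rho, chi_4> = (1/20)[1*(11)*conj(1) + 1*(3)*conj(-1) + 2*(-2)*conj(-1) + 2*(1 - sqrt(5))*conj(1) + 2*(-2)*conj(-1) + 2*(1 + sqrt(5))*conj(1) + 5*(-3)*conj(-1) + 5*(1)*conj(1)]
      = (1/20)[(11) + (-3) + (4) + (2 - 2*sqrt(5)) + (4) + (2 + 2*sqrt(5)) + (15) + (5)] = 40/20 = 2
  <chi_rho, chi_5> = (1/20)[1*(11)*conj(2) + 1*(3)*conj(-2) + 2*(-2)*conj(1/2 + sqrt(5)/2) + 2*(1 - sqrt(5))*conj(-1/2 + sqrt(5)/2) + 2*(-2)*conj(1/2 - sqrt(5)/2) + 2*(1 + sqrt(5))*conj(-sqrt(5)/2 - 1/2) + 5*(-3)*conj(0) + 5*(1)*conj(0)]
      = (1/20)[(22) + (-6) + (-2*sqrt(5) - 2) + (-6 + 2*sqrt(5)) + (-2 + 2*sqrt(5)) + (-6 - 2*sqrt(5)) + (0) + (0)] = 0/20 = 0
  <chi_rho, chi_6> = (1/20)[1*(11)*conj(2) + 1*(3)*conj(2) + 2*(-2)*conj(-1/2 + sqrt(5)/2) + 2*(1 - sqrt(5))*conj(-sqrt(5)/2 - 1/2) + 2*(-2)*conj(-sqrt(5)/2 - 1/2) + 2*(1 + sqrt(5))*conj(-1/2 + sqrt(5)/2) + 5*(-3)*conj(0) + 5*(1)*conj(0)]
      = (1/20)[(22) + (6) + (2 - 2*sqrt(5)) + (4) + (2 + 2*sqrt(5)) + (4) + (0) + (0)] = 40/20 = 2
  <chi_rho, chi_7> = (1/20)[1*(11)*conj(2) + 1*(3)*conj(-2) + 2*(-2)*conj(1/2 - sqrt(5)/2) + 2*(1 - sqrt(5))*conj(-sqrt(5)/2 - 1/2) + 2*(-2)*conj(1/2 + sqrt(5)/2) + 2*(1 + sqrt(5))*conj(-1/2 + sqrt(5)/2) + 5*(-3)*conj(0) + 5*(1)*conj(0)]
      = (1/20)[(22) + (-6) + (-2 + 2*sqrt(5)) + (4) + (-2*sqrt(5) - 2) + (4) + (0) + (0)] = 20/20 = 1
  <chi_rho, chi_8> = (1/20)[1*(11)*conj(2) + 1*(3)*conj(2) + 2*(-2)*conj(-sqrt(5)/2 - 1/2) + 2*(1 - sqrt(5))*conj(-1/2 + sqrt(5)/2) + 2*(-2)*conj(-1/2 + sqrt(5)/2) + 2*(1 + sqrt(5))*conj(-sqrt(5)/2 - 1/2) + 5*(-3)*conj(0) + 5*(1)*conj(0)]
      = (1/20)[(22) + (6) + (2 + 2*sqrt(5)) + (-6 + 2*sqrt(5)) + (2 - 2*sqrt(5)) + (-6 - 2*sqrt(5)) + (0) + (0)] = 20/20 = 1
Dimension check: dim(rho) = sum (mult * dim) = 0*1 + 1*1 + 0*1 + 2*1 + 0*2 + 2*2 + 1*2 + 1*2 = 11 = chi_rho(e) = 11.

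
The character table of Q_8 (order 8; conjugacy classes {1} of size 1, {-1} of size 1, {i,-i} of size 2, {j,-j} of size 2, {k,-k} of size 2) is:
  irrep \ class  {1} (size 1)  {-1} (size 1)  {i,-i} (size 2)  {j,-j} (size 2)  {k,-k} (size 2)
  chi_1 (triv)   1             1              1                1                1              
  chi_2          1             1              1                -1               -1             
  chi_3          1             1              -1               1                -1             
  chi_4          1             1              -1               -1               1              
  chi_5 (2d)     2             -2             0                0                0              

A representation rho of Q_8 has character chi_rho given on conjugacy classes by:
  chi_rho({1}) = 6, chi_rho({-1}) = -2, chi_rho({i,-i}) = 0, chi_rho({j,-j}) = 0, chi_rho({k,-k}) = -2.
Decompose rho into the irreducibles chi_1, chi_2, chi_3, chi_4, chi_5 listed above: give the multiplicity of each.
Multiplicities: chi_1: 0, chi_2: 1, chi_3: 1, chi_4: 0, chi_5: 2.

Use <chi_rho, chi> = (1/|G|) sum_C |C| * chi_rho(C) * conj(chi(C)) with |G| = 8 for each irreducible chi in the table:
  <chi_rho, chi_1> = (1/8)[1*(6)*conj(1) + 1*(-2)*conj(1) + 2*(0)*conj(1) + 2*(0)*conj(1) + 2*(-2)*conj(1)]
      = (1/8)[(6) + (-2) + (0) + (0) + (-4)] = 0/8 = 0
  <chi_rho, chi_2> = (1/8)[1*(6)*conj(1) + 1*(-2)*conj(1) + 2*(0)*conj(1) + 2*(0)*conj(-1) + 2*(-2)*conj(-1)]
      = (1/8)[(6) + (-2) + (0) + (0) + (4)] = 8/8 = 1
  <chi_rho, chi_3> = (1/8)[1*(6)*conj(1) + 1*(-2)*conj(1) + 2*(0)*conj(-1) + 2*(0)*conj(1) + 2*(-2)*conj(-1)]
      = (1/8)[(6) + (-2) + (0) + (0) + (4)] = 8/8 = 1
  <chi_rho, chi_4> = (1/8)[1*(6)*conj(1) + 1*(-2)*conj(1) + 2*(0)*conj(-1) + 2*(0)*conj(-1) + 2*(-2)*conj(1)]
      = (1/8)[(6) + (-2) + (0) + (0) + (-4)] = 0/8 = 0
  <chi_rho, chi_5> = (1/8)[1*(6)*conj(2) + 1*(-2)*conj(-2) + 2*(0)*conj(0) + 2*(0)*conj(0) + 2*(-2)*conj(0)]
      = (1/8)[(12) + (4) + (0) + (0) + (0)] = 16/8 = 2
Dimension check: dim(rho) = sum (mult * dim) = 0*1 + 1*1 + 1*1 + 0*1 + 2*2 = 6 = chi_rho(e) = 6.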